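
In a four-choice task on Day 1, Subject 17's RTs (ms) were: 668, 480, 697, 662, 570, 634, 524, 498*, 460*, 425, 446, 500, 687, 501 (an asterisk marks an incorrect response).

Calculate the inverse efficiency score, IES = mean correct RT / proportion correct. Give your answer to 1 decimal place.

Correct trials (n=12): 668, 480, 697, 662, 570, 634, 524, 425, 446, 500, 687, 501
Mean correct RT = 6794/12 = 566.1667 ms
Proportion correct = 12/14
IES = 566.1667 / (12/14) = 660.528 ms

660.5 ms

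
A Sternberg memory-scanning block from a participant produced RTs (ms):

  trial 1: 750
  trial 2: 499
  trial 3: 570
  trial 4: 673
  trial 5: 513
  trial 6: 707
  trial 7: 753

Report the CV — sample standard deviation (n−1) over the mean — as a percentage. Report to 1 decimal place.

n = 7, Σ = 4465, M = 637.8571
Σ(x−M)² = 71324.857; s = √(71324.857/6) = 109.0297
CV = 109.0297 / 637.8571 = 0.17093 = 17.093%

17.1%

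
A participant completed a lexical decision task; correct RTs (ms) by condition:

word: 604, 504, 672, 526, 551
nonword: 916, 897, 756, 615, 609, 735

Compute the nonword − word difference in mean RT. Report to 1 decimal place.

183.3 ms

M(word) = 2857/5 = 571.400
M(nonword) = 4528/6 = 754.667
Difference = 754.667 − 571.400 = 183.267 ms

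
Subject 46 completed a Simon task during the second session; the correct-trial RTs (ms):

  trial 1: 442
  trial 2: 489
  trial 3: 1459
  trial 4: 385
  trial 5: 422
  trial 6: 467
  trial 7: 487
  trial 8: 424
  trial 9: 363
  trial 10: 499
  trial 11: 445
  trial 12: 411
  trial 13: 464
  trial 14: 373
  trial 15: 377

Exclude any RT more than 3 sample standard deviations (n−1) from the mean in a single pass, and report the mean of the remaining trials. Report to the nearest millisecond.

n = 15, ΣRT = 7507, M = 500.467
Σ(x−M)² = 1011775.73; s = √(1011775.73/14) = 268.830
Cutoffs: 500.467 ± 3·268.830 → [-306.0, 1307.0]
Outside: 1459 → excluded.
Retained (n=14): Σ = 6048, mean = 6048/14 = 432.000

432 ms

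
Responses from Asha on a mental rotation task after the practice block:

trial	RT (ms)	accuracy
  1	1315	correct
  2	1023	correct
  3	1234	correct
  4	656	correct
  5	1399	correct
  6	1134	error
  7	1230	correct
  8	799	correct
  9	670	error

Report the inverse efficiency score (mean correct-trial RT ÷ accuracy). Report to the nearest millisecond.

1406 ms

Correct trials (n=7): 1315, 1023, 1234, 656, 1399, 1230, 799
Mean correct RT = 7656/7 = 1093.7143 ms
Proportion correct = 7/9
IES = 1093.7143 / (7/9) = 1406.204 ms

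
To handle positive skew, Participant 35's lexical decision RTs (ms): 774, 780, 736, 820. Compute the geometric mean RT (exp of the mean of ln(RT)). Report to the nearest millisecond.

ln(RT): 6.6516, 6.6593, 6.6012, 6.7093
Mean ln(RT) = 26.6214/4 = 6.65535
Geometric mean = exp(6.65535) = 776.93 ms

777 ms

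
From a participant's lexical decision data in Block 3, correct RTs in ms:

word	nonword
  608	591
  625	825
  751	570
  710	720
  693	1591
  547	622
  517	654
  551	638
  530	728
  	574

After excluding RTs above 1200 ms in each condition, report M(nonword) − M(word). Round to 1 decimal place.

43.3 ms

nonword: exclude 1591
M(word) = 5532/9 = 614.667
M(nonword) = 5922/9 = 658.000
Difference = 658.000 − 614.667 = 43.333 ms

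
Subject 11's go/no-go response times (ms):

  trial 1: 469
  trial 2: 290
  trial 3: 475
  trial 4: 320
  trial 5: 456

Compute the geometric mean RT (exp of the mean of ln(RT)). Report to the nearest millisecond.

ln(RT): 6.1506, 5.6699, 6.1633, 5.7683, 6.1225
Mean ln(RT) = 29.8746/5 = 5.97492
Geometric mean = exp(5.97492) = 393.44 ms

393 ms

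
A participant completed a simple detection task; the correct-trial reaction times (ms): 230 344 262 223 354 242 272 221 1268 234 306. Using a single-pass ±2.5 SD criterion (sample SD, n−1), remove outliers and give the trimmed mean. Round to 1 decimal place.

n = 11, ΣRT = 3956, M = 359.636
Σ(x−M)² = 929808.55; s = √(929808.55/10) = 304.928
Cutoffs: 359.636 ± 2.5·304.928 → [-402.7, 1122.0]
Outside: 1268 → excluded.
Retained (n=10): Σ = 2688, mean = 2688/10 = 268.800

268.8 ms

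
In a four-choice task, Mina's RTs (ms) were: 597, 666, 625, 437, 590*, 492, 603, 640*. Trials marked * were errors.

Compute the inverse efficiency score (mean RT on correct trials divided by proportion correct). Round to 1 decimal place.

760.0 ms

Correct trials (n=6): 597, 666, 625, 437, 492, 603
Mean correct RT = 3420/6 = 570.0000 ms
Proportion correct = 6/8
IES = 570.0000 / (6/8) = 760.000 ms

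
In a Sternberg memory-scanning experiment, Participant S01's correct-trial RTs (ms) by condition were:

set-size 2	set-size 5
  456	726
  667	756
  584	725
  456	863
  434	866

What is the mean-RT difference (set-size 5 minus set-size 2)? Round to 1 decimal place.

267.8 ms

M(set-size 2) = 2597/5 = 519.400
M(set-size 5) = 3936/5 = 787.200
Difference = 787.200 − 519.400 = 267.800 ms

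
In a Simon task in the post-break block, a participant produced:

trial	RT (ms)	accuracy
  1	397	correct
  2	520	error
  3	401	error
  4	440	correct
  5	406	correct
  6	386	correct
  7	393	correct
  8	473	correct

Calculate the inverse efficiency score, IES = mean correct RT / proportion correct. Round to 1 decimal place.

554.4 ms

Correct trials (n=6): 397, 440, 406, 386, 393, 473
Mean correct RT = 2495/6 = 415.8333 ms
Proportion correct = 6/8
IES = 415.8333 / (6/8) = 554.444 ms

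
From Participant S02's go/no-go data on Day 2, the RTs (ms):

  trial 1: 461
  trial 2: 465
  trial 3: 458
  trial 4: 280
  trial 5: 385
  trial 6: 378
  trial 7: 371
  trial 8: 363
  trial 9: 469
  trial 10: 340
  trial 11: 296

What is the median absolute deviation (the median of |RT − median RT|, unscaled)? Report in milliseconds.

80 ms

Sorted: 280, 296, 340, 363, 371, 378, 385, 458, 461, 465, 469 → median = 378
|x − 378|: 83, 87, 80, 98, 7, 0, 7, 15, 91, 38, 82
Sorted deviations: 0, 7, 7, 15, 38, 80, 82, 83, 87, 91, 98 → MAD = 80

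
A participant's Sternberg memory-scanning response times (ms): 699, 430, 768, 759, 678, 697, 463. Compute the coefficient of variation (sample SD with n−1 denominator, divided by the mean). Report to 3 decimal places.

n = 7, Σ = 4494, M = 642.0000
Σ(x−M)² = 114120.000; s = √(114120.000/6) = 137.9130
CV = 137.9130 / 642.0000 = 0.21482

0.215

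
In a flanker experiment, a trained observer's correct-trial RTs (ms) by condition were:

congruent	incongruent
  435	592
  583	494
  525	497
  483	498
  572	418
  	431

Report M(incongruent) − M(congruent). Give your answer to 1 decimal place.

-31.3 ms

M(congruent) = 2598/5 = 519.600
M(incongruent) = 2930/6 = 488.333
Difference = 488.333 − 519.600 = -31.267 ms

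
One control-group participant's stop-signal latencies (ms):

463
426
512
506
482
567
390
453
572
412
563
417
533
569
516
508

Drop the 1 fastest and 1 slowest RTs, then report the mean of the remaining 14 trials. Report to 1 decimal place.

Sorted: 390, 412, 417, 426, 453, 463, 482, 506, 508, 512, 516, 533, 563, 567, 569, 572
Drop lowest 1 (390) and highest 1 (572)
Remaining (n=14): Σ = 6927, mean = 6927/14 = 494.786

494.8 ms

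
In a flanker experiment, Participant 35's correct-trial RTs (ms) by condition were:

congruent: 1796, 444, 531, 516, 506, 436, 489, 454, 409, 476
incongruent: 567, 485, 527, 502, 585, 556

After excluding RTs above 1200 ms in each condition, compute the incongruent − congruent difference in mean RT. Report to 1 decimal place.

63.6 ms

congruent: exclude 1796
M(congruent) = 4261/9 = 473.444
M(incongruent) = 3222/6 = 537.000
Difference = 537.000 − 473.444 = 63.556 ms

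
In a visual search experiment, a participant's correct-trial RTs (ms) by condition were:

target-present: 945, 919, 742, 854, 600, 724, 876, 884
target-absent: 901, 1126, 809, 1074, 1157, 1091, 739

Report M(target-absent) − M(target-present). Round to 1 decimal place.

167.3 ms

M(target-present) = 6544/8 = 818.000
M(target-absent) = 6897/7 = 985.286
Difference = 985.286 − 818.000 = 167.286 ms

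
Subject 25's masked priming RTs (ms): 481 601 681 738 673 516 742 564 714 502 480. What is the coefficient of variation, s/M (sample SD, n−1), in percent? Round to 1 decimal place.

n = 11, Σ = 6692, M = 608.3636
Σ(x−M)² = 109842.545; s = √(109842.545/10) = 104.8058
CV = 104.8058 / 608.3636 = 0.17227 = 17.227%

17.2%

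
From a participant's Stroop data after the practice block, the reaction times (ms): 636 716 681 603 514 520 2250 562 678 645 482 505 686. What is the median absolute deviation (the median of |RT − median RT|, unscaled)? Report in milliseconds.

74 ms

Sorted: 482, 505, 514, 520, 562, 603, 636, 645, 678, 681, 686, 716, 2250 → median = 636
|x − 636|: 0, 80, 45, 33, 122, 116, 1614, 74, 42, 9, 154, 131, 50
Sorted deviations: 0, 9, 33, 42, 45, 50, 74, 80, 116, 122, 131, 154, 1614 → MAD = 74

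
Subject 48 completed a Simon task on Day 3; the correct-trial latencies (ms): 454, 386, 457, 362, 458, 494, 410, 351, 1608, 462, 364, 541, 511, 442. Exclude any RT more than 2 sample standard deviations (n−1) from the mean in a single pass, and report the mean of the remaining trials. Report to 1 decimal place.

437.8 ms

n = 14, ΣRT = 7300, M = 521.429
Σ(x−M)² = 1314447.43; s = √(1314447.43/13) = 317.980
Cutoffs: 521.429 ± 2·317.980 → [-114.5, 1157.4]
Outside: 1608 → excluded.
Retained (n=13): Σ = 5692, mean = 5692/13 = 437.846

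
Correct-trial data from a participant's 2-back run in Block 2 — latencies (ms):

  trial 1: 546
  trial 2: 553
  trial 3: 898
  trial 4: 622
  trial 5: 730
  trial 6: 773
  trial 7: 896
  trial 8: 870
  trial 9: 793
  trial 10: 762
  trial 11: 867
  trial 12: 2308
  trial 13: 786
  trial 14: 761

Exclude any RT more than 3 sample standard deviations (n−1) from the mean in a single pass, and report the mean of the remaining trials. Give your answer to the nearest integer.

758 ms

n = 14, ΣRT = 12165, M = 868.929
Σ(x−M)² = 2401804.93; s = √(2401804.93/13) = 429.830
Cutoffs: 868.929 ± 3·429.830 → [-420.6, 2158.4]
Outside: 2308 → excluded.
Retained (n=13): Σ = 9857, mean = 9857/13 = 758.231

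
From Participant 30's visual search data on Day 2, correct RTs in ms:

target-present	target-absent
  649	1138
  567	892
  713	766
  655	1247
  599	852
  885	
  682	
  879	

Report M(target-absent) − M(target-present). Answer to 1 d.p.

275.4 ms

M(target-present) = 5629/8 = 703.625
M(target-absent) = 4895/5 = 979.000
Difference = 979.000 − 703.625 = 275.375 ms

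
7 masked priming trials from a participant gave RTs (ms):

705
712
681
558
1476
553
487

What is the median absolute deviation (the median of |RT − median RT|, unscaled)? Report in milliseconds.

123 ms

Sorted: 487, 553, 558, 681, 705, 712, 1476 → median = 681
|x − 681|: 24, 31, 0, 123, 795, 128, 194
Sorted deviations: 0, 24, 31, 123, 128, 194, 795 → MAD = 123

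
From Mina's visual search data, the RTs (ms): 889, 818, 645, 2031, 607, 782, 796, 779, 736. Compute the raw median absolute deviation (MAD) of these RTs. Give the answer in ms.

46 ms

Sorted: 607, 645, 736, 779, 782, 796, 818, 889, 2031 → median = 782
|x − 782|: 107, 36, 137, 1249, 175, 0, 14, 3, 46
Sorted deviations: 0, 3, 14, 36, 46, 107, 137, 175, 1249 → MAD = 46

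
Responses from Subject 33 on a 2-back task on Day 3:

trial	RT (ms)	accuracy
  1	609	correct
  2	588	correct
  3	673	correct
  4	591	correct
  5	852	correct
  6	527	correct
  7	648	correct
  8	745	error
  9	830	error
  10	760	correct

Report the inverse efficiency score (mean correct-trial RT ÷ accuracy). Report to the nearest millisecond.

Correct trials (n=8): 609, 588, 673, 591, 852, 527, 648, 760
Mean correct RT = 5248/8 = 656.0000 ms
Proportion correct = 8/10
IES = 656.0000 / (8/10) = 820.000 ms

820 ms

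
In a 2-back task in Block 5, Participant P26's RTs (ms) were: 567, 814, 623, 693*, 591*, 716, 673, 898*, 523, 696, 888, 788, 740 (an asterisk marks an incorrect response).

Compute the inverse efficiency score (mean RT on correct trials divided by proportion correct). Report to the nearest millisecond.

914 ms

Correct trials (n=10): 567, 814, 623, 716, 673, 523, 696, 888, 788, 740
Mean correct RT = 7028/10 = 702.8000 ms
Proportion correct = 10/13
IES = 702.8000 / (10/13) = 913.640 ms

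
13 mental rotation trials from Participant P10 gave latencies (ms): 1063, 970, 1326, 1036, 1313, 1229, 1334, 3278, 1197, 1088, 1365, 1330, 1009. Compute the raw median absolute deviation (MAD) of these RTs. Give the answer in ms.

136 ms

Sorted: 970, 1009, 1036, 1063, 1088, 1197, 1229, 1313, 1326, 1330, 1334, 1365, 3278 → median = 1229
|x − 1229|: 166, 259, 97, 193, 84, 0, 105, 2049, 32, 141, 136, 101, 220
Sorted deviations: 0, 32, 84, 97, 101, 105, 136, 141, 166, 193, 220, 259, 2049 → MAD = 136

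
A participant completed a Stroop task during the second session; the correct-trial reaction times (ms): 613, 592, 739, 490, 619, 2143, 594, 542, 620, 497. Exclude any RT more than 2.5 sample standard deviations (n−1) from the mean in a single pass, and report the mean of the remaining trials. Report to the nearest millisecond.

n = 10, ΣRT = 7449, M = 744.900
Σ(x−M)² = 2217312.90; s = √(2217312.90/9) = 496.355
Cutoffs: 744.900 ± 2.5·496.355 → [-496.0, 1985.8]
Outside: 2143 → excluded.
Retained (n=9): Σ = 5306, mean = 5306/9 = 589.556

590 ms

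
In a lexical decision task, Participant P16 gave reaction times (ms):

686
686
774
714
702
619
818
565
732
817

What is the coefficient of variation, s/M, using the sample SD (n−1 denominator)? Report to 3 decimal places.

0.113

n = 10, Σ = 7113, M = 711.3000
Σ(x−M)² = 58214.100; s = √(58214.100/9) = 80.4253
CV = 80.4253 / 711.3000 = 0.11307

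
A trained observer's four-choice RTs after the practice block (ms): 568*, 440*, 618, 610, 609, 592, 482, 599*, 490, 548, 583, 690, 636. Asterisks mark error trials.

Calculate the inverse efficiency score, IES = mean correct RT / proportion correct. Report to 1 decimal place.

761.5 ms

Correct trials (n=10): 618, 610, 609, 592, 482, 490, 548, 583, 690, 636
Mean correct RT = 5858/10 = 585.8000 ms
Proportion correct = 10/13
IES = 585.8000 / (10/13) = 761.540 ms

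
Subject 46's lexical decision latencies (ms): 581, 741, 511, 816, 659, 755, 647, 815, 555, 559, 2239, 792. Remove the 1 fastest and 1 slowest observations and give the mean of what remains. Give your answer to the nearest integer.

Sorted: 511, 555, 559, 581, 647, 659, 741, 755, 792, 815, 816, 2239
Drop lowest 1 (511) and highest 1 (2239)
Remaining (n=10): Σ = 6920, mean = 6920/10 = 692.000

692 ms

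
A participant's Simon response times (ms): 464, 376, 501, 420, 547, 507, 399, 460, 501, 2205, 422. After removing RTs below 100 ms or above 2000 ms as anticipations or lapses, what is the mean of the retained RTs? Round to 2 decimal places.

459.70 ms

Excluded: 2205
Retained (n=10): Σ = 4597
Mean = 4597/10 = 459.7000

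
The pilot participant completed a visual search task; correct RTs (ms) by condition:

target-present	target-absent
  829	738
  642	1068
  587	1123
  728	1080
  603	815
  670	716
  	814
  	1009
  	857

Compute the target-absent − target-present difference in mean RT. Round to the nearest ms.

M(target-present) = 4059/6 = 676.500
M(target-absent) = 8220/9 = 913.333
Difference = 913.333 − 676.500 = 236.833 ms

237 ms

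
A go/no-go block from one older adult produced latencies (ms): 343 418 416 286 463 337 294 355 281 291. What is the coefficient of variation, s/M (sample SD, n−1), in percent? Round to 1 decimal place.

n = 10, Σ = 3484, M = 348.4000
Σ(x−M)² = 37440.400; s = √(37440.400/9) = 64.4984
CV = 64.4984 / 348.4000 = 0.18513 = 18.513%

18.5%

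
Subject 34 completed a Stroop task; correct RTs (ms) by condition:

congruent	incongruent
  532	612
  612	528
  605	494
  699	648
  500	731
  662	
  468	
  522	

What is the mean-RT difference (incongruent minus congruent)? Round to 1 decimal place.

M(congruent) = 4600/8 = 575.000
M(incongruent) = 3013/5 = 602.600
Difference = 602.600 − 575.000 = 27.600 ms

27.6 ms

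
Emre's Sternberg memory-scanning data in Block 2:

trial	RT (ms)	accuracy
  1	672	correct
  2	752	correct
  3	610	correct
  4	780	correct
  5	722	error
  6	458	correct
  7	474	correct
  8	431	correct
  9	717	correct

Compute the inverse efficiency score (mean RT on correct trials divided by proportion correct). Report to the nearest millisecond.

Correct trials (n=8): 672, 752, 610, 780, 458, 474, 431, 717
Mean correct RT = 4894/8 = 611.7500 ms
Proportion correct = 8/9
IES = 611.7500 / (8/9) = 688.219 ms

688 ms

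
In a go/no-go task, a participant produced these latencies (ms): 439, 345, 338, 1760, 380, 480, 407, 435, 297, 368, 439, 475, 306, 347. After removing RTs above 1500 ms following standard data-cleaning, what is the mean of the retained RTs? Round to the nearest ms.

Excluded: 1760
Retained (n=13): Σ = 5056
Mean = 5056/13 = 388.9231

389 ms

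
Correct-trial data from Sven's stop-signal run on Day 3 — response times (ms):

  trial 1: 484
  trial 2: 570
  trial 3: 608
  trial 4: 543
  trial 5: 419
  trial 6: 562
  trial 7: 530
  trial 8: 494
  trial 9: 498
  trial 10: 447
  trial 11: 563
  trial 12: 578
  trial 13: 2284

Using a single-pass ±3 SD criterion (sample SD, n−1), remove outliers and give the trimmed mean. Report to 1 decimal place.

524.7 ms

n = 13, ΣRT = 8580, M = 660.000
Σ(x−M)² = 2892732.00; s = √(2892732.00/12) = 490.980
Cutoffs: 660.000 ± 3·490.980 → [-812.9, 2132.9]
Outside: 2284 → excluded.
Retained (n=12): Σ = 6296, mean = 6296/12 = 524.667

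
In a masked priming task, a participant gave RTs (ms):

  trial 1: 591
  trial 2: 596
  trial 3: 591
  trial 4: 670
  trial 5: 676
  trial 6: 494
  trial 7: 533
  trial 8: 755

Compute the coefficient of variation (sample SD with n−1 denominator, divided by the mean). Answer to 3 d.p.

n = 8, Σ = 4906, M = 613.2500
Σ(x−M)² = 49199.500; s = √(49199.500/7) = 83.8361
CV = 83.8361 / 613.2500 = 0.13671

0.137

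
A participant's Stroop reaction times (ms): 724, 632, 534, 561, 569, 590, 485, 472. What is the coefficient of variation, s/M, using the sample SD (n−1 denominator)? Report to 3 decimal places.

n = 8, Σ = 4567, M = 570.8750
Σ(x−M)² = 46160.875; s = √(46160.875/7) = 81.2060
CV = 81.2060 / 570.8750 = 0.14225

0.142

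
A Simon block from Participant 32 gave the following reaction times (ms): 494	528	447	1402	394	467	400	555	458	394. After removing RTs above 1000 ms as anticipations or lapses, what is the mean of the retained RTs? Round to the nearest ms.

460 ms

Excluded: 1402
Retained (n=9): Σ = 4137
Mean = 4137/9 = 459.6667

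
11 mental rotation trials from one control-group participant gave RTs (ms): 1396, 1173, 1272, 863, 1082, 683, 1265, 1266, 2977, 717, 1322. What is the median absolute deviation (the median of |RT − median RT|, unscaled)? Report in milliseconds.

Sorted: 683, 717, 863, 1082, 1173, 1265, 1266, 1272, 1322, 1396, 2977 → median = 1265
|x − 1265|: 131, 92, 7, 402, 183, 582, 0, 1, 1712, 548, 57
Sorted deviations: 0, 1, 7, 57, 92, 131, 183, 402, 548, 582, 1712 → MAD = 131

131 ms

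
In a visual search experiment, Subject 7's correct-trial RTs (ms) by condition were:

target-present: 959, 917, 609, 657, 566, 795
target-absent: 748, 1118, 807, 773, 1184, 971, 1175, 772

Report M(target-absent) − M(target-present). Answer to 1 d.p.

193.0 ms

M(target-present) = 4503/6 = 750.500
M(target-absent) = 7548/8 = 943.500
Difference = 943.500 − 750.500 = 193.000 ms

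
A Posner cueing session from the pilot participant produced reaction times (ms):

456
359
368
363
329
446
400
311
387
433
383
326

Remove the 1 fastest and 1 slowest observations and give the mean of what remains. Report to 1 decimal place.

379.4 ms

Sorted: 311, 326, 329, 359, 363, 368, 383, 387, 400, 433, 446, 456
Drop lowest 1 (311) and highest 1 (456)
Remaining (n=10): Σ = 3794, mean = 3794/10 = 379.400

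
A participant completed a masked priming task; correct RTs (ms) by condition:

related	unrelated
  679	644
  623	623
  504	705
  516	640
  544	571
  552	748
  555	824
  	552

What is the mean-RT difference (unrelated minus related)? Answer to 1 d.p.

95.8 ms

M(related) = 3973/7 = 567.571
M(unrelated) = 5307/8 = 663.375
Difference = 663.375 − 567.571 = 95.804 ms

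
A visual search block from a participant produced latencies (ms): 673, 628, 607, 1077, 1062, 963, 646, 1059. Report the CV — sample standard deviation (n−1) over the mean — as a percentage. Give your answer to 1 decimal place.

26.0%

n = 8, Σ = 6715, M = 839.3750
Σ(x−M)² = 333297.875; s = √(333297.875/7) = 218.2063
CV = 218.2063 / 839.3750 = 0.25996 = 25.996%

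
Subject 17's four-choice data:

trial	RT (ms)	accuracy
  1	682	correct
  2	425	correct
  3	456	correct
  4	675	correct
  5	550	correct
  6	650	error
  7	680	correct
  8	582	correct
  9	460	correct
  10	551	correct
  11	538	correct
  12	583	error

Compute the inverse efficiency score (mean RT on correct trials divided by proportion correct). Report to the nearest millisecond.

672 ms

Correct trials (n=10): 682, 425, 456, 675, 550, 680, 582, 460, 551, 538
Mean correct RT = 5599/10 = 559.9000 ms
Proportion correct = 10/12
IES = 559.9000 / (10/12) = 671.880 ms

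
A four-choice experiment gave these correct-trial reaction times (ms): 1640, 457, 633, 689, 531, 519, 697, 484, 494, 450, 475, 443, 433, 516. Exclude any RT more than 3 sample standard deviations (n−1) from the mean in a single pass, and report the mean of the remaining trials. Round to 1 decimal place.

n = 14, ΣRT = 8461, M = 604.357
Σ(x−M)² = 1253935.21; s = √(1253935.21/13) = 310.575
Cutoffs: 604.357 ± 3·310.575 → [-327.4, 1536.1]
Outside: 1640 → excluded.
Retained (n=13): Σ = 6821, mean = 6821/13 = 524.692

524.7 ms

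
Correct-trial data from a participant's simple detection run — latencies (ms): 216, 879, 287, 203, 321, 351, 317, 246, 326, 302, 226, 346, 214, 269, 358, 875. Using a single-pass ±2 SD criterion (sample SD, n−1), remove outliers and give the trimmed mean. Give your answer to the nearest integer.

284 ms

n = 16, ΣRT = 5736, M = 358.500
Σ(x−M)² = 653984.00; s = √(653984.00/15) = 208.804
Cutoffs: 358.500 ± 2·208.804 → [-59.1, 776.1]
Outside: 875, 879 → excluded.
Retained (n=14): Σ = 3982, mean = 3982/14 = 284.429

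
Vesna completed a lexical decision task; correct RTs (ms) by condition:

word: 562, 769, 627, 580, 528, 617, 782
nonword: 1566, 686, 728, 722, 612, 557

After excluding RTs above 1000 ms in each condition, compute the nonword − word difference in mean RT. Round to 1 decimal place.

nonword: exclude 1566
M(word) = 4465/7 = 637.857
M(nonword) = 3305/5 = 661.000
Difference = 661.000 − 637.857 = 23.143 ms

23.1 ms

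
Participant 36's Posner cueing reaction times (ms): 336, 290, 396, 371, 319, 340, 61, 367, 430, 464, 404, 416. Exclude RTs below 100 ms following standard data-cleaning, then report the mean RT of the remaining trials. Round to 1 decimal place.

Excluded: 61
Retained (n=11): Σ = 4133
Mean = 4133/11 = 375.7273

375.7 ms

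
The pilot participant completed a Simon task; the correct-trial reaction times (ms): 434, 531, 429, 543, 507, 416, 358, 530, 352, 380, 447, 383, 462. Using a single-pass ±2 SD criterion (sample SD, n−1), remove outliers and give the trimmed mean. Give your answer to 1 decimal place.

n = 13, ΣRT = 5772, M = 444.000
Σ(x−M)² = 53854.00; s = √(53854.00/12) = 66.991
Cutoffs: 444.000 ± 2·66.991 → [310.0, 578.0]
No RTs fall outside the cutoffs; all 13 retained. Mean = 5772/13 = 444.000

444.0 ms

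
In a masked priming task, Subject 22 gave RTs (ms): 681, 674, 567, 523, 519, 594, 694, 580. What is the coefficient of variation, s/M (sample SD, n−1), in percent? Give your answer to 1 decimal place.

11.7%

n = 8, Σ = 4832, M = 604.0000
Σ(x−M)² = 34760.000; s = √(34760.000/7) = 70.4678
CV = 70.4678 / 604.0000 = 0.11667 = 11.667%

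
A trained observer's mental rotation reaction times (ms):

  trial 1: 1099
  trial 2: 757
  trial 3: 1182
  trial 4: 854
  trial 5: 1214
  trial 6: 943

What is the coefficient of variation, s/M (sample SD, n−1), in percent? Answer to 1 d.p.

n = 6, Σ = 6049, M = 1008.1667
Σ(x−M)² = 171934.833; s = √(171934.833/5) = 185.4372
CV = 185.4372 / 1008.1667 = 0.18394 = 18.394%

18.4%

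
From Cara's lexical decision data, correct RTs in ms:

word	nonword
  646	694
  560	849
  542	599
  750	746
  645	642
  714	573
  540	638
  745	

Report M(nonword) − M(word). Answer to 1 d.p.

34.5 ms

M(word) = 5142/8 = 642.750
M(nonword) = 4741/7 = 677.286
Difference = 677.286 − 642.750 = 34.536 ms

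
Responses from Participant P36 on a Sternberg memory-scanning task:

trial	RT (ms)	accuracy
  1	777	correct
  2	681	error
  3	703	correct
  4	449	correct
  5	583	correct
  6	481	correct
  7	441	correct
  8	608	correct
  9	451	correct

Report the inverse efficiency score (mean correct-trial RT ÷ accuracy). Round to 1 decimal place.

631.8 ms

Correct trials (n=8): 777, 703, 449, 583, 481, 441, 608, 451
Mean correct RT = 4493/8 = 561.6250 ms
Proportion correct = 8/9
IES = 561.6250 / (8/9) = 631.828 ms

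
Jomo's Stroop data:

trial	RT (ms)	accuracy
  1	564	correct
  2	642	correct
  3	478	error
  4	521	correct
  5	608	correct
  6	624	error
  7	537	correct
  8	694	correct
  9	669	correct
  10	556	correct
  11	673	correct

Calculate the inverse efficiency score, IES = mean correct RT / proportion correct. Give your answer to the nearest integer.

Correct trials (n=9): 564, 642, 521, 608, 537, 694, 669, 556, 673
Mean correct RT = 5464/9 = 607.1111 ms
Proportion correct = 9/11
IES = 607.1111 / (9/11) = 742.025 ms

742 ms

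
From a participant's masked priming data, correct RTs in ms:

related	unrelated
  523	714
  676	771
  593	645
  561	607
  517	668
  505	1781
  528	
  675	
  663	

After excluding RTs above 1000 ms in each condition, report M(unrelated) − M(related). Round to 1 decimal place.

unrelated: exclude 1781
M(related) = 5241/9 = 582.333
M(unrelated) = 3405/5 = 681.000
Difference = 681.000 − 582.333 = 98.667 ms

98.7 ms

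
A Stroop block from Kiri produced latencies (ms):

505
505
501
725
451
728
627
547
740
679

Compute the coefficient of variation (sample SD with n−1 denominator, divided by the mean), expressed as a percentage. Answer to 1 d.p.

n = 10, Σ = 6008, M = 600.8000
Σ(x−M)² = 111433.600; s = √(111433.600/9) = 111.2722
CV = 111.2722 / 600.8000 = 0.18521 = 18.521%

18.5%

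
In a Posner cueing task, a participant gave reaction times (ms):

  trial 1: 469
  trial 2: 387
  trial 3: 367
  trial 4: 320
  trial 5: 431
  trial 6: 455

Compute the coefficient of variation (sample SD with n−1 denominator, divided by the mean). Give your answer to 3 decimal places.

n = 6, Σ = 2429, M = 404.8333
Σ(x−M)² = 16264.833; s = √(16264.833/5) = 57.0348
CV = 57.0348 / 404.8333 = 0.14088

0.141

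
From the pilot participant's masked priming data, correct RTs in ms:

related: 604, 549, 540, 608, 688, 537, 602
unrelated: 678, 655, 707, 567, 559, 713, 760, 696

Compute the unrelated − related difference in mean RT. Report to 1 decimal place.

77.2 ms

M(related) = 4128/7 = 589.714
M(unrelated) = 5335/8 = 666.875
Difference = 666.875 − 589.714 = 77.161 ms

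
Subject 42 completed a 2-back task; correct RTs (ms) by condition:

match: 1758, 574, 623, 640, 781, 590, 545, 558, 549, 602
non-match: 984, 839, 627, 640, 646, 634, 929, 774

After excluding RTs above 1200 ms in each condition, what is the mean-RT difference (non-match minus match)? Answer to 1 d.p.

152.2 ms

match: exclude 1758
M(match) = 5462/9 = 606.889
M(non-match) = 6073/8 = 759.125
Difference = 759.125 − 606.889 = 152.236 ms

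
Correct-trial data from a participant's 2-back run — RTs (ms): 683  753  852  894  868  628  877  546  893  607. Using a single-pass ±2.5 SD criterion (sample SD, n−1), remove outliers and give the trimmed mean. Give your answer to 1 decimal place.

760.1 ms

n = 10, ΣRT = 7601, M = 760.100
Σ(x−M)² = 162068.90; s = √(162068.90/9) = 134.193
Cutoffs: 760.100 ± 2.5·134.193 → [424.6, 1095.6]
No RTs fall outside the cutoffs; all 10 retained. Mean = 7601/10 = 760.100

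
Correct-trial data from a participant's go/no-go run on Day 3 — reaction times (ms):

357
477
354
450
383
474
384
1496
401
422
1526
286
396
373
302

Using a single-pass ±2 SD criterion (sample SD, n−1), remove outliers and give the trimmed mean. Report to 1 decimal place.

n = 15, ΣRT = 8081, M = 538.733
Σ(x−M)² = 2222632.93; s = √(2222632.93/14) = 398.446
Cutoffs: 538.733 ± 2·398.446 → [-258.2, 1335.6]
Outside: 1496, 1526 → excluded.
Retained (n=13): Σ = 5059, mean = 5059/13 = 389.154

389.2 ms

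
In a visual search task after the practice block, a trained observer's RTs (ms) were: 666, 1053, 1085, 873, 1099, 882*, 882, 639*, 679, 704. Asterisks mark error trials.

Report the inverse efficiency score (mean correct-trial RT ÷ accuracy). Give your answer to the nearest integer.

1100 ms

Correct trials (n=8): 666, 1053, 1085, 873, 1099, 882, 679, 704
Mean correct RT = 7041/8 = 880.1250 ms
Proportion correct = 8/10
IES = 880.1250 / (8/10) = 1100.156 ms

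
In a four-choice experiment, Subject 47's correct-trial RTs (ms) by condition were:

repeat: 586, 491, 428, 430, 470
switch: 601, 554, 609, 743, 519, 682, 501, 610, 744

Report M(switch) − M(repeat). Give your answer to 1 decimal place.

M(repeat) = 2405/5 = 481.000
M(switch) = 5563/9 = 618.111
Difference = 618.111 − 481.000 = 137.111 ms

137.1 ms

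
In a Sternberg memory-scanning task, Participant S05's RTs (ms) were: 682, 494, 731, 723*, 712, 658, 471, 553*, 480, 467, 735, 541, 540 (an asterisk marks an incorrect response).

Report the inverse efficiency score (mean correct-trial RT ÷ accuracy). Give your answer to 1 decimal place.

Correct trials (n=11): 682, 494, 731, 712, 658, 471, 480, 467, 735, 541, 540
Mean correct RT = 6511/11 = 591.9091 ms
Proportion correct = 11/13
IES = 591.9091 / (11/13) = 699.529 ms

699.5 ms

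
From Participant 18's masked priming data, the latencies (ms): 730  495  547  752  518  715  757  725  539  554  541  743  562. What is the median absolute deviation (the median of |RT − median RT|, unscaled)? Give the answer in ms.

Sorted: 495, 518, 539, 541, 547, 554, 562, 715, 725, 730, 743, 752, 757 → median = 562
|x − 562|: 168, 67, 15, 190, 44, 153, 195, 163, 23, 8, 21, 181, 0
Sorted deviations: 0, 8, 15, 21, 23, 44, 67, 153, 163, 168, 181, 190, 195 → MAD = 67

67 ms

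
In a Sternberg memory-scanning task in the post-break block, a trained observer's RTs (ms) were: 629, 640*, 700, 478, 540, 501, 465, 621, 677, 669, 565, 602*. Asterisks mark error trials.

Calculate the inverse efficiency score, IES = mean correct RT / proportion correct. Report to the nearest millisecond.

Correct trials (n=10): 629, 700, 478, 540, 501, 465, 621, 677, 669, 565
Mean correct RT = 5845/10 = 584.5000 ms
Proportion correct = 10/12
IES = 584.5000 / (10/12) = 701.400 ms

701 ms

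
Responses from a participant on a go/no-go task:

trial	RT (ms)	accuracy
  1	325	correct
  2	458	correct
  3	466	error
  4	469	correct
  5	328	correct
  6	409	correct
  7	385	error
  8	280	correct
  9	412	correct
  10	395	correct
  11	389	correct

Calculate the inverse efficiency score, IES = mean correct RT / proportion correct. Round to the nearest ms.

Correct trials (n=9): 325, 458, 469, 328, 409, 280, 412, 395, 389
Mean correct RT = 3465/9 = 385.0000 ms
Proportion correct = 9/11
IES = 385.0000 / (9/11) = 470.556 ms

471 ms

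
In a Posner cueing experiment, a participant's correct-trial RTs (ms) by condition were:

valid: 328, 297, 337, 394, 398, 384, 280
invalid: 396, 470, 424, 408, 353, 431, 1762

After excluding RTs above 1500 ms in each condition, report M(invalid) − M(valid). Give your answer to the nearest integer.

invalid: exclude 1762
M(valid) = 2418/7 = 345.429
M(invalid) = 2482/6 = 413.667
Difference = 413.667 − 345.429 = 68.238 ms

68 ms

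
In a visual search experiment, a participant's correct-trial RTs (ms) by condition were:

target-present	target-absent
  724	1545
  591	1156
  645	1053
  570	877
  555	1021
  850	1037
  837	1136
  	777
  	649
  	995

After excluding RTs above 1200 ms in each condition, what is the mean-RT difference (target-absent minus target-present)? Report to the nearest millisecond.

285 ms

target-absent: exclude 1545
M(target-present) = 4772/7 = 681.714
M(target-absent) = 8701/9 = 966.778
Difference = 966.778 − 681.714 = 285.063 ms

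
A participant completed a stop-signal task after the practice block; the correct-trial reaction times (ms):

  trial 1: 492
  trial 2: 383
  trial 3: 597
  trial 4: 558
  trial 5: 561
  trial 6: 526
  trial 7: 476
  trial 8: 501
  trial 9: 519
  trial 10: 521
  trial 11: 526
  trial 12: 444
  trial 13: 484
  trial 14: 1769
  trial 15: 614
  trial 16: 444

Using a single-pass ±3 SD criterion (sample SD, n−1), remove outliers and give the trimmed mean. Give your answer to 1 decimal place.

509.7 ms

n = 16, ΣRT = 9415, M = 588.438
Σ(x−M)² = 1537723.94; s = √(1537723.94/15) = 320.180
Cutoffs: 588.438 ± 3·320.180 → [-372.1, 1549.0]
Outside: 1769 → excluded.
Retained (n=15): Σ = 7646, mean = 7646/15 = 509.733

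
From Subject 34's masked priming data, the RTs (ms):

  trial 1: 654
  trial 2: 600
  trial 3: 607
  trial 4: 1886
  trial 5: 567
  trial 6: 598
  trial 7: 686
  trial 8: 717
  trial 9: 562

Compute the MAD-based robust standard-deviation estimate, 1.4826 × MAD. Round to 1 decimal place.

Sorted: 562, 567, 598, 600, 607, 654, 686, 717, 1886 → median = 607
|x − 607| sorted: 0, 7, 9, 40, 45, 47, 79, 110, 1279 → MAD = 45
Robust SD ≈ 1.4826 × 45 = 66.717

66.7 ms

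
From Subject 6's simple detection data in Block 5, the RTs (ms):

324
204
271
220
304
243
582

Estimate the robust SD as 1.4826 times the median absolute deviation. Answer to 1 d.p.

75.6 ms

Sorted: 204, 220, 243, 271, 304, 324, 582 → median = 271
|x − 271| sorted: 0, 28, 33, 51, 53, 67, 311 → MAD = 51
Robust SD ≈ 1.4826 × 51 = 75.613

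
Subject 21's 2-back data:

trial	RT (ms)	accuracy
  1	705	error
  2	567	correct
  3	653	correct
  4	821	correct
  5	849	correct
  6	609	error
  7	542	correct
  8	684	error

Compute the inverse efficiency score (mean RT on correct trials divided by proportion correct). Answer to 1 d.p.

1098.2 ms

Correct trials (n=5): 567, 653, 821, 849, 542
Mean correct RT = 3432/5 = 686.4000 ms
Proportion correct = 5/8
IES = 686.4000 / (5/8) = 1098.240 ms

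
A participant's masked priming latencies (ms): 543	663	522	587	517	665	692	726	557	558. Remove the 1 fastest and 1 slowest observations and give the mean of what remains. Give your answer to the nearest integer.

Sorted: 517, 522, 543, 557, 558, 587, 663, 665, 692, 726
Drop lowest 1 (517) and highest 1 (726)
Remaining (n=8): Σ = 4787, mean = 4787/8 = 598.375

598 ms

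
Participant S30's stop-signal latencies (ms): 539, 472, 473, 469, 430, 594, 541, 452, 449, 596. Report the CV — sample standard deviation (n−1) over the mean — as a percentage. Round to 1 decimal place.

n = 10, Σ = 5015, M = 501.5000
Σ(x−M)² = 33510.500; s = √(33510.500/9) = 61.0196
CV = 61.0196 / 501.5000 = 0.12167 = 12.167%

12.2%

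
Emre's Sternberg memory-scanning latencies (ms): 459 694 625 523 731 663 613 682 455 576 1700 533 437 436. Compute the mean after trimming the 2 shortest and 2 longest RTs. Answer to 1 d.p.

Sorted: 436, 437, 455, 459, 523, 533, 576, 613, 625, 663, 682, 694, 731, 1700
Drop lowest 2 (436, 437) and highest 2 (731, 1700)
Remaining (n=10): Σ = 5823, mean = 5823/10 = 582.300

582.3 ms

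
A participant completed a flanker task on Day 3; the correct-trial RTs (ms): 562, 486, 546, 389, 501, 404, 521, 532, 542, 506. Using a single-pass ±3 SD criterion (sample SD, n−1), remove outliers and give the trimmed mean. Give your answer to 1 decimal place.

498.9 ms

n = 10, ΣRT = 4989, M = 498.900
Σ(x−M)² = 30946.90; s = √(30946.90/9) = 58.639
Cutoffs: 498.900 ± 3·58.639 → [323.0, 674.8]
No RTs fall outside the cutoffs; all 10 retained. Mean = 4989/10 = 498.900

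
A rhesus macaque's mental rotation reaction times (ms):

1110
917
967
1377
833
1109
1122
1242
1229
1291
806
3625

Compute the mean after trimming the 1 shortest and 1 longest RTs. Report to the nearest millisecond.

1120 ms

Sorted: 806, 833, 917, 967, 1109, 1110, 1122, 1229, 1242, 1291, 1377, 3625
Drop lowest 1 (806) and highest 1 (3625)
Remaining (n=10): Σ = 11197, mean = 11197/10 = 1119.700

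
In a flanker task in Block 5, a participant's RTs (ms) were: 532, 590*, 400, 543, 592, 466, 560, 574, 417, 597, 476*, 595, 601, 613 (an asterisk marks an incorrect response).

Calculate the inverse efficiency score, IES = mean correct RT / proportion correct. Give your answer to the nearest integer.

Correct trials (n=12): 532, 400, 543, 592, 466, 560, 574, 417, 597, 595, 601, 613
Mean correct RT = 6490/12 = 540.8333 ms
Proportion correct = 12/14
IES = 540.8333 / (12/14) = 630.972 ms

631 ms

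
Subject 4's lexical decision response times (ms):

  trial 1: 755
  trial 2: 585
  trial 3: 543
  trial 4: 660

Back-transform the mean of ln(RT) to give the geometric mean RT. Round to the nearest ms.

ln(RT): 6.6267, 6.3716, 6.2971, 6.4922
Mean ln(RT) = 25.7877/4 = 6.44692
Geometric mean = exp(6.44692) = 630.76 ms

631 ms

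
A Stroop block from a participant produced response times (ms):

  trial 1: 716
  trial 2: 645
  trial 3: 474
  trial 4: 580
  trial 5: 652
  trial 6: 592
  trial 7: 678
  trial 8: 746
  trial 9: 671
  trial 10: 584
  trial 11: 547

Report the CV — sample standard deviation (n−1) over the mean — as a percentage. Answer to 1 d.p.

n = 11, Σ = 6885, M = 625.9091
Σ(x−M)² = 62646.909; s = √(62646.909/10) = 79.1498
CV = 79.1498 / 625.9091 = 0.12646 = 12.646%

12.6%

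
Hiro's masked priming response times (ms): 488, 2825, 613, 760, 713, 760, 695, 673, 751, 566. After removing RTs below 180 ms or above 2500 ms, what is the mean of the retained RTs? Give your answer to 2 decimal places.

668.78 ms

Excluded: 2825
Retained (n=9): Σ = 6019
Mean = 6019/9 = 668.7778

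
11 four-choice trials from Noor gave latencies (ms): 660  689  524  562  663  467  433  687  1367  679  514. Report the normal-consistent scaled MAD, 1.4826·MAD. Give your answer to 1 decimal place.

145.3 ms

Sorted: 433, 467, 514, 524, 562, 660, 663, 679, 687, 689, 1367 → median = 660
|x − 660| sorted: 0, 3, 19, 27, 29, 98, 136, 146, 193, 227, 707 → MAD = 98
Robust SD ≈ 1.4826 × 98 = 145.295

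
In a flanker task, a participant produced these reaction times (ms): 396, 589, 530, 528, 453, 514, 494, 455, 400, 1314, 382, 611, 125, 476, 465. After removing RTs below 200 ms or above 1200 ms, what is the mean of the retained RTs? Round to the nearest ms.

484 ms

Excluded: 125, 1314
Retained (n=13): Σ = 6293
Mean = 6293/13 = 484.0769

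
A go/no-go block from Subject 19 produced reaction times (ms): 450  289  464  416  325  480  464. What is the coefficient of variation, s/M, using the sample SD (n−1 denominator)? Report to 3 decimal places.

0.183

n = 7, Σ = 2888, M = 412.5714
Σ(x−M)² = 34187.714; s = √(34187.714/6) = 75.4848
CV = 75.4848 / 412.5714 = 0.18296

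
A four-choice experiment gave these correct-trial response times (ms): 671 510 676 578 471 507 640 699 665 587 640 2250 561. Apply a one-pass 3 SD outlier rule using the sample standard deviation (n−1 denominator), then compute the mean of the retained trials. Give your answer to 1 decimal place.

n = 13, ΣRT = 9455, M = 727.308
Σ(x−M)² = 2575412.77; s = √(2575412.77/12) = 463.269
Cutoffs: 727.308 ± 3·463.269 → [-662.5, 2117.1]
Outside: 2250 → excluded.
Retained (n=12): Σ = 7205, mean = 7205/12 = 600.417

600.4 ms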